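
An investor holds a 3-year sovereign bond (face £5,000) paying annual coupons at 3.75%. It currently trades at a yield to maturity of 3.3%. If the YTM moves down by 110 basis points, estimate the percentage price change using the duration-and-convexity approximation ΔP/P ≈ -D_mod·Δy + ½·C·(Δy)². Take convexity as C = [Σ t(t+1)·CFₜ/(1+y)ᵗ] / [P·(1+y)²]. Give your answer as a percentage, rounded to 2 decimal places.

With y = 0.033:
  t   CF        PV=CF/(1+0.033)^t    t·PV        t(t+1)·PV
  1       187.50       181.5102       181.5102         363.0203
  2       187.50       175.7117       351.4234       1,054.2701
  3     5,187.50     4,706.0566    14,118.1698      56,472.6791
  Σ                  5,063.2784    14,651.1033      57,889.9695
P = 5,063.2784; D_Mac = 2.89360 yrs; D_mod = 2.80116 yrs; C = 10.71447.
Duration effect: -2.80116 × (-0.011) = +0.030813
Convexity effect: 0.5 × 10.71447 × (-0.011)² = +0.0006482
ΔP/P ≈ +0.030813 + 0.0006482 = +0.031461 = +3.1461%.

+3.15%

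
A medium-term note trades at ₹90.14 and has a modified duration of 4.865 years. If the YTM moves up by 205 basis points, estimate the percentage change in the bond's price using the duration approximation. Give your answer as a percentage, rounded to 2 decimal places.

-9.97%

Duration approximation: ΔP/P ≈ -D_mod · Δy = -4.865 × (+0.0205) = -0.0997325.
As a percentage: -9.97325%.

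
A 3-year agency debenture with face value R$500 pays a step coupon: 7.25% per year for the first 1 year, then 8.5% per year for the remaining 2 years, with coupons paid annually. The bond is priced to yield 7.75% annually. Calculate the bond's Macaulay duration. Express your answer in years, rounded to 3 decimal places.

Periodic yield y = 0.0775. Discount each cash flow and weight by its year:
  t   CF        PV=CF/(1+0.0775)^t    t·PV
  1        36.25        33.6427        33.6427
  2        42.50        36.6062        73.2124
  3       542.50       433.6585     1,300.9756
  Σ                    503.9074     1,407.8307
Price P = Σ PV = 503.9074.
Macaulay duration = Σ(t·PV) / P = 1,407.8307 / 503.9074 = 2.79383 years.

2.794 years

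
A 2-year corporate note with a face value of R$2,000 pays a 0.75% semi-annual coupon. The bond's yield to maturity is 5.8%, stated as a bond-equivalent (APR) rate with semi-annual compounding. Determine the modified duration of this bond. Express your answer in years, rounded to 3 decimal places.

1.932 years

Periodic yield y = 0.029. First find Macaulay duration:
  t   CF        PV=CF/(1+0.029)^t    t·PV
  1         7.50         7.2886         7.2886
  2         7.50         7.0832        14.1664
  3         7.50         6.8836        20.6508
  4     2,007.50     1,790.5813     7,162.3254
  Σ                  1,811.8368     7,204.4312
P = 1,811.8368; Macaulay duration = 7,204.4312 / 1,811.8368 = 3.97631 half-year periods = 1.98816 years.
Modified duration = D_Mac / (1 + y) = 1.98816 / 1.029 = 1.93213 years.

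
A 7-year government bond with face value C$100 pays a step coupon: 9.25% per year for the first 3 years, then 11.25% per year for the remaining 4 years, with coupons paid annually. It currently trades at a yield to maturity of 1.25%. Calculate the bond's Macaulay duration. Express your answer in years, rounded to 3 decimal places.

Periodic yield y = 0.0125. Discount each cash flow and weight by its year:
  t   CF        PV=CF/(1+0.0125)^t    t·PV
  1         9.25         9.1358         9.1358
  2         9.25         9.0230        18.0460
  3         9.25         8.9116        26.7349
  4        11.25        10.7046        42.8186
  5        11.25        10.5725        52.8625
  6        11.25        10.4420        62.6518
  7       111.25       101.9846       713.8925
  Σ                    160.7742       926.1421
Price P = Σ PV = 160.7742.
Macaulay duration = Σ(t·PV) / P = 926.1421 / 160.7742 = 5.76051 years.

5.761 years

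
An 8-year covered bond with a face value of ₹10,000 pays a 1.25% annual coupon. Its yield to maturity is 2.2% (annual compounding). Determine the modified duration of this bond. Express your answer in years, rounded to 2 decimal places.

Periodic yield y = 0.022. First find Macaulay duration:
  t   CF        PV=CF/(1+0.022)^t    t·PV
  1       125.00       122.3092       122.3092
  2       125.00       119.6763       239.3526
  3       125.00       117.1001       351.3003
  4       125.00       114.5794       458.3175
  5       125.00       112.1129       560.5644
  6       125.00       109.6995       658.1970
  7       125.00       107.3381       751.3664
  8    10,125.00     8,507.2239    68,057.7916
  Σ                  9,310.0394    71,199.1991
P = 9,310.0394; Macaulay duration = 71,199.1991 / 9,310.0394 = 7.64757 years.
Modified duration = D_Mac / (1 + y) = 7.64757 / 1.022 = 7.48295 years.

7.48 years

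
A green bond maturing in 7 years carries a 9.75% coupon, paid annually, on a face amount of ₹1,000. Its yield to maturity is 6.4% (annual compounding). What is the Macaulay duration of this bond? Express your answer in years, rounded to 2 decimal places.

Periodic yield y = 0.064. Discount each cash flow and weight by its year:
  t   CF        PV=CF/(1+0.064)^t    t·PV
  1        97.50        91.6353        91.6353
  2        97.50        86.1234       172.2469
  3        97.50        80.9431       242.8292
  4        97.50        76.0743       304.2973
  5        97.50        71.4984       357.4921
  6        97.50        67.1978       403.1866
  7     1,097.50       710.9076     4,976.3529
  Σ                  1,184.3799     6,548.0404
Price P = Σ PV = 1,184.3799.
Macaulay duration = Σ(t·PV) / P = 6,548.0404 / 1,184.3799 = 5.52867 years.

5.53 years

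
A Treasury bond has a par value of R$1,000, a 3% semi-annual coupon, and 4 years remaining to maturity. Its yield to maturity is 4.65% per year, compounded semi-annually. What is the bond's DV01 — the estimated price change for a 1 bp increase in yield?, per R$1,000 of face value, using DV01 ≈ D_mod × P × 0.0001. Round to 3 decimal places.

Periodic yield y = 0.02325.
  t   CF        PV=CF/(1+0.02325)^t    t·PV
  1        15.00        14.6592        14.6592
  2        15.00        14.3261        28.6522
  3        15.00        14.0006        42.0017
  4        15.00        13.6825        54.7298
  5        15.00        13.3716        66.8579
  6        15.00        13.0677        78.4065
  7        15.00        12.7708        89.3958
  8     1,015.00       844.5240     6,756.1923
  Σ                    940.4025     7,130.8954
P = 940.4025; D_Mac = 7.58281 half-year periods = 3.79141 yrs; D_mod = 3.70526 yrs.
DV01 ≈ 3.70526 × 940.4025 × 0.0001 = 0.348443.

R$0.348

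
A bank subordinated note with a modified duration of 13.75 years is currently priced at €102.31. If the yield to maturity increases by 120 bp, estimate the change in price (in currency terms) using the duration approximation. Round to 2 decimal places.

-€16.88

Duration approximation: ΔP/P ≈ -D_mod · Δy = -13.75 × (+0.012) = -0.165000.
ΔP ≈ 102.31 × (-0.165000) = -16.88115.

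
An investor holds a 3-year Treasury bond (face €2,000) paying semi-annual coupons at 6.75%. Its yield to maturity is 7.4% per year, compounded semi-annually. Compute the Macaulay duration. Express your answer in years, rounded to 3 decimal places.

2.763 years

Periodic yield y = 0.037. Discount each cash flow and weight by its period:
  t   CF        PV=CF/(1+0.037)^t    t·PV
  1        67.50        65.0916        65.0916
  2        67.50        62.7692       125.5383
  3        67.50        60.5296       181.5887
  4        67.50        58.3699       233.4795
  5        67.50        56.2872       281.4362
  6     2,067.50     1,662.5434     9,975.2601
  Σ                  1,965.5908    10,862.3944
Price P = Σ PV = 1,965.5908.
Macaulay duration = Σ(t·PV) / P = 10,862.3944 / 1,965.5908 = 5.52627 half-year periods.
In years: 5.52627 / 2 = 2.76314 years.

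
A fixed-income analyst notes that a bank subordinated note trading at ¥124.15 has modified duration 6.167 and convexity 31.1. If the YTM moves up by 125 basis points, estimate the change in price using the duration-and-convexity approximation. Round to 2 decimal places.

-¥9.27

Duration effect: -D_mod·Δy = -6.167 × (+0.0125) = -0.0770875
Convexity effect: ½·C·(Δy)² = 0.5 × 31.1 × (0.0125)² = +0.0024296875
ΔP/P ≈ -0.0770875 + 0.0024296875 = -0.0746578125
ΔP ≈ 124.15 × (-0.0746578125) = -9.268767421875.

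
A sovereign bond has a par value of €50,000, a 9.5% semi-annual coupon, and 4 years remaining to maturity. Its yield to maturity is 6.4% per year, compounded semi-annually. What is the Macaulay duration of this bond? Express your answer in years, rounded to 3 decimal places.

Periodic yield y = 0.032. Discount each cash flow and weight by its period:
  t   CF        PV=CF/(1+0.032)^t    t·PV
  1     2,375.00     2,301.3566     2,301.3566
  2     2,375.00     2,229.9967     4,459.9934
  3     2,375.00     2,160.8495     6,482.5485
  4     2,375.00     2,093.8464     8,375.3857
  5     2,375.00     2,028.9210    10,144.6048
  6     2,375.00     1,966.0087    11,796.0521
  7     2,375.00     1,905.0472    13,335.3302
  8    52,375.00    40,708.6273   325,669.0180
  Σ                 55,394.6533   382,564.2892
Price P = Σ PV = 55,394.6533.
Macaulay duration = Σ(t·PV) / P = 382,564.2892 / 55,394.6533 = 6.90616 half-year periods.
In years: 6.90616 / 2 = 3.45308 years.

3.453 years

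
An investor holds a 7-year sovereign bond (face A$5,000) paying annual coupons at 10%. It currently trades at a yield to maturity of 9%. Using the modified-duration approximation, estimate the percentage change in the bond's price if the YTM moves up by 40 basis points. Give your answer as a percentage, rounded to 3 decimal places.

Periodic yield y = 0.09. Modified duration first:
  t   CF        PV=CF/(1+0.09)^t    t·PV
  1       500.00       458.7156       458.7156
  2       500.00       420.8400       841.6800
  3       500.00       386.0917     1,158.2752
  4       500.00       354.2126     1,416.8504
  5       500.00       324.9657     1,624.8285
  6       500.00       298.1337     1,788.8020
  7     5,500.00     3,008.6883    21,060.8184
  Σ                  5,251.6476    28,349.9701
P = 5,251.6476; D_Mac = 5.39830 yrs; D_mod = 5.39830/(1+0.09) = 4.95257 yrs.
ΔP/P ≈ -D_mod · Δy = -4.95257 × (+0.004) = -0.019810 = -1.9810%.

-1.981%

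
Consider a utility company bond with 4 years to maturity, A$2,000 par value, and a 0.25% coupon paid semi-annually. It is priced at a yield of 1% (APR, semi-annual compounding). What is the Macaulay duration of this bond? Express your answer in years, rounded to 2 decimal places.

3.98 years

Periodic yield y = 0.005. Discount each cash flow and weight by its period:
  t   CF        PV=CF/(1+0.005)^t    t·PV
  1         2.50         2.4876         2.4876
  2         2.50         2.4752         4.9504
  3         2.50         2.4629         7.3886
  4         2.50         2.4506         9.8025
  5         2.50         2.4384        12.1921
  6         2.50         2.4263        14.5578
  7         2.50         2.4142        16.8996
  8     2,002.50     1,924.1726    15,393.3810
  Σ                  1,941.3278    15,461.6595
Price P = Σ PV = 1,941.3278.
Macaulay duration = Σ(t·PV) / P = 15,461.6595 / 1,941.3278 = 7.96448 half-year periods.
In years: 7.96448 / 2 = 3.98224 years.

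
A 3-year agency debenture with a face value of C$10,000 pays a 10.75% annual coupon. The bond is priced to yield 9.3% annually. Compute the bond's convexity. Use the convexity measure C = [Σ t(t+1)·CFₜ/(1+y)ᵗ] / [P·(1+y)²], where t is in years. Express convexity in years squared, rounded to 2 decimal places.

8.81

With y = 0.093:
  t   CF        PV=CF/(1+0.093)^t    t·PV        t(t+1)·PV
  1     1,075.00       983.5316       983.5316       1,967.0631
  2     1,075.00       899.8459     1,799.6918       5,399.0754
  3    11,075.00     8,481.7067    25,445.1200     101,780.4801
  Σ                 10,365.0841    28,228.3434     109,146.6186
P = 10,365.0841.
Convexity = Σ t(t+1)·PV / [P·(1+y)²] = 109,146.6186 / (10,365.0841 × 1.194649) = 8.81449.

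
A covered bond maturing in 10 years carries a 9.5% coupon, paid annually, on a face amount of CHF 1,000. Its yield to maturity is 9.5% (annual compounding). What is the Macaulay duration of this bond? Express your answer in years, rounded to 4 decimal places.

Periodic yield y = 0.095. Discount each cash flow and weight by its year:
  t   CF        PV=CF/(1+0.095)^t    t·PV
  1        95.00        86.7580        86.7580
  2        95.00        79.2310       158.4621
  3        95.00        72.3571       217.0713
  4        95.00        66.0796       264.3182
  5        95.00        60.3466       301.7331
  6        95.00        55.1111       330.6665
  7        95.00        50.3297       352.3082
  8        95.00        45.9632       367.7059
  9        95.00        41.9756       377.7801
  10    1,095.00       441.8480     4,418.4803
  Σ                  1,000.0000     6,875.2838
Price P = Σ PV = 1,000.0000.
Macaulay duration = Σ(t·PV) / P = 6,875.2838 / 1,000.0000 = 6.87528 years.

6.8753 years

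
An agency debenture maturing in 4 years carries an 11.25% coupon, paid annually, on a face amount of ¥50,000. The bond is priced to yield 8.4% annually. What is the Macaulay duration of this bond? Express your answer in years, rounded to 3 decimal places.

Periodic yield y = 0.084. Discount each cash flow and weight by its year:
  t   CF        PV=CF/(1+0.084)^t    t·PV
  1     5,625.00     5,189.1144     5,189.1144
  2     5,625.00     4,787.0059     9,574.0118
  3     5,625.00     4,416.0571    13,248.1713
  4    55,625.00    40,285.8837   161,143.5350
  Σ                 54,678.0611   189,154.8325
Price P = Σ PV = 54,678.0611.
Macaulay duration = Σ(t·PV) / P = 189,154.8325 / 54,678.0611 = 3.45943 years.

3.459 years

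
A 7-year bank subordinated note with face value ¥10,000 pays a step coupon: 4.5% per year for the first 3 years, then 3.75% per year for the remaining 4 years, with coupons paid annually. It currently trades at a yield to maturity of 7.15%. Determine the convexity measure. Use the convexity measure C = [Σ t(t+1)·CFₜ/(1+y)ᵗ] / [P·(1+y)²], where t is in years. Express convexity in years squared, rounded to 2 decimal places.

40.56

With y = 0.0715:
  t   CF        PV=CF/(1+0.0715)^t    t·PV        t(t+1)·PV
  1       450.00       419.9720       419.9720         839.9440
  2       450.00       391.9477       783.8955       2,351.6864
  3       450.00       365.7935     1,097.3805       4,389.5220
  4       375.00       284.4871     1,137.9484       5,689.7418
  5       375.00       265.5036     1,327.5179       7,965.1076
  6       375.00       247.7868     1,486.7210      10,407.0468
  7    10,375.00     6,397.9800    44,785.8600     358,286.8797
  Σ                  8,373.4707    51,039.2952     389,929.9283
P = 8,373.4707.
Convexity = Σ t(t+1)·PV / [P·(1+y)²] = 389,929.9283 / (8,373.4707 × 1.148112) = 40.55988.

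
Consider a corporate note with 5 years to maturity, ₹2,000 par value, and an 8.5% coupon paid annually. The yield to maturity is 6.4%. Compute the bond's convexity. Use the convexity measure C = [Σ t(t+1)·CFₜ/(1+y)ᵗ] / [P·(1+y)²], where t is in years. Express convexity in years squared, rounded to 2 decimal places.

21.65

With y = 0.064:
  t   CF        PV=CF/(1+0.064)^t    t·PV        t(t+1)·PV
  1       170.00       159.7744       159.7744         319.5489
  2       170.00       150.1639       300.3279         900.9837
  3       170.00       141.1315       423.3946       1,693.5783
  4       170.00       132.6424       530.5696       2,652.8482
  5     2,170.00     1,591.2983     7,956.4914      47,738.9485
  Σ                  2,175.0106     9,370.5580      53,305.9076
P = 2,175.0106.
Convexity = Σ t(t+1)·PV / [P·(1+y)²] = 53,305.9076 / (2,175.0106 × 1.132096) = 21.64864.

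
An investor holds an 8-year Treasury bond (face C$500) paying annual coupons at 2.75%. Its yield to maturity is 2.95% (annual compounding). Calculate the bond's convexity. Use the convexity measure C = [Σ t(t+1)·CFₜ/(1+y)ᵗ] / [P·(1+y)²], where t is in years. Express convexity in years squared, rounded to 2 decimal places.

59.88

With y = 0.0295:
  t   CF        PV=CF/(1+0.0295)^t    t·PV        t(t+1)·PV
  1        13.75        13.3560        13.3560          26.7120
  2        13.75        12.9733        25.9466          77.8397
  3        13.75        12.6015        37.8046         151.2185
  4        13.75        12.2404        48.9618         244.8089
  5        13.75        11.8897        59.4485         356.6910
  6        13.75        11.5490        69.2940         485.0582
  7        13.75        11.2181        78.5265         628.2121
  8       513.75       407.1374     3,257.0994      29,313.8947
  Σ                    492.9655     3,590.4374      31,284.4352
P = 492.9655.
Convexity = Σ t(t+1)·PV / [P·(1+y)²] = 31,284.4352 / (492.9655 × 1.059870) = 59.87687.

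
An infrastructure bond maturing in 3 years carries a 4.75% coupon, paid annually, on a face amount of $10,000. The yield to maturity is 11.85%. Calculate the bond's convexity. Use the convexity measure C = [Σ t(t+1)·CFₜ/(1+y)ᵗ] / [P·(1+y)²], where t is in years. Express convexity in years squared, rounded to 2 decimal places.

With y = 0.1185:
  t   CF        PV=CF/(1+0.1185)^t    t·PV        t(t+1)·PV
  1       475.00       424.6759       424.6759         849.3518
  2       475.00       379.6834       759.3668       2,278.1005
  3    10,475.00     7,485.9352    22,457.8057      89,831.2230
  Σ                  8,290.2946    23,641.8485      92,958.6753
P = 8,290.2946.
Convexity = Σ t(t+1)·PV / [P·(1+y)²] = 92,958.6753 / (8,290.2946 × 1.251042) = 8.96289.

8.96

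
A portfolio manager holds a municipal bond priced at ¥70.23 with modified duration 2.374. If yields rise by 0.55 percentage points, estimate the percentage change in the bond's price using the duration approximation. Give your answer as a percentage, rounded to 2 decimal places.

Duration approximation: ΔP/P ≈ -D_mod · Δy = -2.374 × (+0.0055) = -0.013057.
As a percentage: -1.3057%.

-1.31%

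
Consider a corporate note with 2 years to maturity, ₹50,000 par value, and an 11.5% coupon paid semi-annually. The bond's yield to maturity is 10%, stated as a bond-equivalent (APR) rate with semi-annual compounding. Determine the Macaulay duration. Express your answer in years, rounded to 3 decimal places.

1.845 years

Periodic yield y = 0.05. Discount each cash flow and weight by its period:
  t   CF        PV=CF/(1+0.05)^t    t·PV
  1     2,875.00     2,738.0952     2,738.0952
  2     2,875.00     2,607.7098     5,215.4195
  3     2,875.00     2,483.5331     7,450.5993
  4    52,875.00    43,500.3934   174,001.5734
  Σ                 51,329.7314   189,405.6874
Price P = Σ PV = 51,329.7314.
Macaulay duration = Σ(t·PV) / P = 189,405.6874 / 51,329.7314 = 3.68998 half-year periods.
In years: 3.68998 / 2 = 1.84499 years.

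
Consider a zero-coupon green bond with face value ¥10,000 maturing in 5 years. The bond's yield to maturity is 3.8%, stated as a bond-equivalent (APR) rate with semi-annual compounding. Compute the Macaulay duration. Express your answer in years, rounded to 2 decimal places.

A zero-coupon bond has a single cash flow at maturity, so its Macaulay duration equals its maturity: 5 years.
(Equivalently: 10 semi-annual periods ÷ 2 = 5 years.)

5.00 years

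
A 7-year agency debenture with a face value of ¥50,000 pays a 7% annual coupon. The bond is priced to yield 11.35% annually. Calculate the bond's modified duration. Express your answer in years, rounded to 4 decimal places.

Periodic yield y = 0.1135. First find Macaulay duration:
  t   CF        PV=CF/(1+0.1135)^t    t·PV
  1     3,500.00     3,143.2420     3,143.2420
  2     3,500.00     2,822.8487     5,645.6974
  3     3,500.00     2,535.1133     7,605.3400
  4     3,500.00     2,276.7071     9,106.8283
  5     3,500.00     2,044.6404    10,223.2020
  6     3,500.00     1,836.2285    11,017.3708
  7    53,500.00    25,207.0622   176,449.4352
  Σ                 39,865.8422   223,191.1157
P = 39,865.8422; Macaulay duration = 223,191.1157 / 39,865.8422 = 5.59856 years.
Modified duration = D_Mac / (1 + y) = 5.59856 / 1.1135 = 5.02789 years.

5.0279 years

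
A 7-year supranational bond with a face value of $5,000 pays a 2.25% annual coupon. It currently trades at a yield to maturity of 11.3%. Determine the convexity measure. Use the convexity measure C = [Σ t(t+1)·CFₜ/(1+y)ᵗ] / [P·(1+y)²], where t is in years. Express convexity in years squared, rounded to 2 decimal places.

39.96

With y = 0.113:
  t   CF        PV=CF/(1+0.113)^t    t·PV        t(t+1)·PV
  1       112.50       101.0782       101.0782         202.1563
  2       112.50        90.8160       181.6319         544.8958
  3       112.50        81.5957       244.7870         979.1479
  4       112.50        73.3115       293.2458       1,466.2292
  5       112.50        65.8683       329.3417       1,976.0501
  6       112.50        59.1809       355.0854       2,485.5976
  7     5,112.50     2,416.3908    16,914.7355     135,317.8839
  Σ                  2,888.2413    18,419.9054     142,971.9608
P = 2,888.2413.
Convexity = Σ t(t+1)·PV / [P·(1+y)²] = 142,971.9608 / (2,888.2413 × 1.238769) = 39.96015.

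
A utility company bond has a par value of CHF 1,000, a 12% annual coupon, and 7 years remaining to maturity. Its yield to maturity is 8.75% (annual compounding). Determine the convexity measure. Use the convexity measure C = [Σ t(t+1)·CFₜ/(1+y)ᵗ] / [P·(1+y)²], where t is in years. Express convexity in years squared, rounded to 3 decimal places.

With y = 0.0875:
  t   CF        PV=CF/(1+0.0875)^t    t·PV        t(t+1)·PV
  1       120.00       110.3448       110.3448         220.6897
  2       120.00       101.4665       202.9330         608.7990
  3       120.00        93.3025       279.9076       1,119.6304
  4       120.00        85.7954       343.1817       1,715.9087
  5       120.00        78.8924       394.4618       2,366.7706
  6       120.00        72.5447       435.2682       3,046.8771
  7     1,120.00       622.6058     4,358.2406      34,865.9249
  Σ                  1,164.9522     6,124.3377      43,944.6005
P = 1,164.9522.
Convexity = Σ t(t+1)·PV / [P·(1+y)²] = 43,944.6005 / (1,164.9522 × 1.182656) = 31.89620.

31.896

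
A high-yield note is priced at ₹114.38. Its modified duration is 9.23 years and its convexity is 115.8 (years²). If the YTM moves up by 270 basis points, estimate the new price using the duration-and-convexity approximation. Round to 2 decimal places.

Duration effect: -D_mod·Δy = -9.23 × (+0.027) = -0.249210
Convexity effect: ½·C·(Δy)² = 0.5 × 115.8 × (0.027)² = +0.0422091
ΔP/P ≈ -0.249210 + 0.0422091 = -0.2070009
New price ≈ 114.38 × (1 - 0.2070009) = 90.703237058.

₹90.70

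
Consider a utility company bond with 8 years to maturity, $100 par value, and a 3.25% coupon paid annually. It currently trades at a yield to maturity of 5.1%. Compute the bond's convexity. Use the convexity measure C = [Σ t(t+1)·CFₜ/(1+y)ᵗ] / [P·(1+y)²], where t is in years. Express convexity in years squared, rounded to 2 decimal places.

With y = 0.051:
  t   CF        PV=CF/(1+0.051)^t    t·PV        t(t+1)·PV
  1         3.25         3.0923         3.0923           6.1846
  2         3.25         2.9422         5.8845          17.6534
  3         3.25         2.7995         8.3984          33.5936
  4         3.25         2.6636        10.6545          53.2724
  5         3.25         2.5344        12.6718          76.0311
  6         3.25         2.4114        14.4683         101.2783
  7         3.25         2.2944        16.0606         128.4850
  8       103.25        69.3535       554.8279       4,993.4514
  Σ                     88.0912       626.0584       5,409.9498
P = 88.0912.
Convexity = Σ t(t+1)·PV / [P·(1+y)²] = 5,409.9498 / (88.0912 × 1.104601) = 55.59747.

55.60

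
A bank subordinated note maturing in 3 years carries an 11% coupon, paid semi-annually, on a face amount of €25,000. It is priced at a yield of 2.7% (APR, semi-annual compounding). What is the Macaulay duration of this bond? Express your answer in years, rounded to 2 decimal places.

2.68 years

Periodic yield y = 0.0135. Discount each cash flow and weight by its period:
  t   CF        PV=CF/(1+0.0135)^t    t·PV
  1     1,375.00     1,356.6848     1,356.6848
  2     1,375.00     1,338.6135     2,677.2269
  3     1,375.00     1,320.7829     3,962.3487
  4     1,375.00     1,303.1898     5,212.7594
  5     1,375.00     1,285.8311     6,429.1556
  6    26,375.00    24,336.0422   146,016.2533
  Σ                 30,941.1443   165,654.4287
Price P = Σ PV = 30,941.1443.
Macaulay duration = Σ(t·PV) / P = 165,654.4287 / 30,941.1443 = 5.35386 half-year periods.
In years: 5.35386 / 2 = 2.67693 years.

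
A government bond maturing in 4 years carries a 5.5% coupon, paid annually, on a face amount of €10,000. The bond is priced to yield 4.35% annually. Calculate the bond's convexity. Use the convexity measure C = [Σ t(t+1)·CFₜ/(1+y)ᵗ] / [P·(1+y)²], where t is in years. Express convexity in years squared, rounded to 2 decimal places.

16.57

With y = 0.0435:
  t   CF        PV=CF/(1+0.0435)^t    t·PV        t(t+1)·PV
  1       550.00       527.0724       527.0724       1,054.1447
  2       550.00       505.1005     1,010.2010       3,030.6029
  3       550.00       484.0445     1,452.1336       5,808.5345
  4    10,550.00     8,897.8001    35,591.2005     177,956.0026
  Σ                 10,414.0175    38,580.6075     187,849.2847
P = 10,414.0175.
Convexity = Σ t(t+1)·PV / [P·(1+y)²] = 187,849.2847 / (10,414.0175 × 1.088892) = 16.56557.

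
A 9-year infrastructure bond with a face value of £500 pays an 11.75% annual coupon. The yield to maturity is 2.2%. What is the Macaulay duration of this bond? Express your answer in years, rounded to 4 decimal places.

Periodic yield y = 0.022. Discount each cash flow and weight by its year:
  t   CF        PV=CF/(1+0.022)^t    t·PV
  1        58.75        57.4853        57.4853
  2        58.75        56.2479       112.4957
  3        58.75        55.0371       165.1112
  4        58.75        53.8523       215.4092
  5        58.75        52.6931       263.4653
  6        58.75        51.5588       309.3526
  7        58.75        50.4489       353.1422
  8        58.75        49.3629       394.9032
  9       558.75       459.3667     4,134.3000
  Σ                    886.0528     6,005.6647
Price P = Σ PV = 886.0528.
Macaulay duration = Σ(t·PV) / P = 6,005.6647 / 886.0528 = 6.77800 years.

6.7780 years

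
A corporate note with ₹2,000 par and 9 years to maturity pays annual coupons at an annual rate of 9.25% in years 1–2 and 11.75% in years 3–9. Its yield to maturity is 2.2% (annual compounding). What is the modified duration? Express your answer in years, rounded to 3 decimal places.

6.777 years

Periodic yield y = 0.022. First find Macaulay duration:
  t   CF        PV=CF/(1+0.022)^t    t·PV
  1       185.00       181.0176       181.0176
  2       185.00       177.1210       354.2419
  3       235.00       220.1482       660.4447
  4       235.00       215.4092       861.6369
  5       235.00       210.7722     1,053.8611
  6       235.00       206.2351     1,237.4103
  7       235.00       201.7956     1,412.5689
  8       235.00       197.4516     1,579.6129
  9     2,235.00     1,837.4666    16,537.1998
  Σ                  3,447.4171    23,877.9942
P = 3,447.4171; Macaulay duration = 23,877.9942 / 3,447.4171 = 6.92634 years.
Modified duration = D_Mac / (1 + y) = 6.92634 / 1.022 = 6.77724 years.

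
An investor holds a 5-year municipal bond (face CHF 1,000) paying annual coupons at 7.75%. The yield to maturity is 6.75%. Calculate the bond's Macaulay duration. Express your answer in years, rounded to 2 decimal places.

Periodic yield y = 0.0675. Discount each cash flow and weight by its year:
  t   CF        PV=CF/(1+0.0675)^t    t·PV
  1        77.50        72.5995        72.5995
  2        77.50        68.0089       136.0179
  3        77.50        63.7086       191.1258
  4        77.50        59.6802       238.7207
  5     1,077.50       777.2807     3,886.4033
  Σ                  1,041.2779     4,524.8672
Price P = Σ PV = 1,041.2779.
Macaulay duration = Σ(t·PV) / P = 4,524.8672 / 1,041.2779 = 4.34549 years.

4.35 years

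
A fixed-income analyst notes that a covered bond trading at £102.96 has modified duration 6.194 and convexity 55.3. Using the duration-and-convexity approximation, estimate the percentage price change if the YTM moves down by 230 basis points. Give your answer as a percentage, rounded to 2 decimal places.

+15.71%

Duration effect: -D_mod·Δy = -6.194 × (-0.023) = +0.142462
Convexity effect: ½·C·(Δy)² = 0.5 × 55.3 × (-0.023)² = +0.01462685
ΔP/P ≈ +0.142462 + 0.01462685 = +0.15708885
= +15.708885%.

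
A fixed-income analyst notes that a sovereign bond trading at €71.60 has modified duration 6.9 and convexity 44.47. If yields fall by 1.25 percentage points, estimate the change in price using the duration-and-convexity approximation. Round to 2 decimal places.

+€6.42

Duration effect: -D_mod·Δy = -6.9 × (-0.0125) = +0.086250
Convexity effect: ½·C·(Δy)² = 0.5 × 44.47 × (-0.0125)² = +0.00347421875
ΔP/P ≈ +0.086250 + 0.00347421875 = +0.08972421875
ΔP ≈ 71.60 × (+0.08972421875) = +6.4242540625.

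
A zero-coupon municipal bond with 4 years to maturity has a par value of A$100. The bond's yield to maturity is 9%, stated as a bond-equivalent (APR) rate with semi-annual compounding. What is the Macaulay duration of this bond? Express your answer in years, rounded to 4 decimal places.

A zero-coupon bond has a single cash flow at maturity, so its Macaulay duration equals its maturity: 4 years.
(Equivalently: 8 semi-annual periods ÷ 2 = 4 years.)

4.0000 years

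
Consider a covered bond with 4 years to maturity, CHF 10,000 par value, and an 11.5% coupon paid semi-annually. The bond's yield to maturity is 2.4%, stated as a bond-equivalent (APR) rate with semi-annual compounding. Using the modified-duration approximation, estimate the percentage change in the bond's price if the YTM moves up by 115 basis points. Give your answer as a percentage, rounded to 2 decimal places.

Periodic yield y = 0.012. Modified duration first:
  t   CF        PV=CF/(1+0.012)^t    t·PV
  1       575.00       568.1818       568.1818
  2       575.00       561.4445     1,122.8890
  3       575.00       554.7870     1,664.3611
  4       575.00       548.2085     2,192.8341
  5       575.00       541.7080     2,708.5402
  6       575.00       535.2846     3,211.7078
  7       575.00       528.9374     3,702.5616
  8    10,575.00     9,612.4983    76,899.9864
  Σ                 13,451.0502    92,071.0621
P = 13,451.0502; D_Mac = 6.84490 half-year periods = 3.42245 yrs; D_mod = 3.42245/(1+0.012) = 3.38187 yrs.
ΔP/P ≈ -D_mod · Δy = -3.38187 × (+0.0115) = -0.038891 = -3.8891%.

-3.89%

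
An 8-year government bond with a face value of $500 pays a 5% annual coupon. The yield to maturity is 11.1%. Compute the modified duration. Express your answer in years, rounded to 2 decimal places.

Periodic yield y = 0.111. First find Macaulay duration:
  t   CF        PV=CF/(1+0.111)^t    t·PV
  1        25.00        22.5023        22.5023
  2        25.00        20.2541        40.5081
  3        25.00        18.2305        54.6914
  4        25.00        16.4091        65.6363
  5        25.00        14.7696        73.8482
  6        25.00        13.2940        79.7640
  7        25.00        11.9658        83.7606
  8       525.00       226.1762     1,809.4093
  Σ                    343.6014     2,230.1200
P = 343.6014; Macaulay duration = 2,230.1200 / 343.6014 = 6.49043 years.
Modified duration = D_Mac / (1 + y) = 6.49043 / 1.111 = 5.84197 years.

5.84 years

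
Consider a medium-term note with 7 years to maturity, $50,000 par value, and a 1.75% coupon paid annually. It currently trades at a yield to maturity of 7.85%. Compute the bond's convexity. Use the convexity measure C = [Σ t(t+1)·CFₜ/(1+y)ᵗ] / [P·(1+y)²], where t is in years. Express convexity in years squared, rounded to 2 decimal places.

44.13

With y = 0.0785:
  t   CF        PV=CF/(1+0.0785)^t    t·PV        t(t+1)·PV
  1       875.00       811.3120       811.3120       1,622.6240
  2       875.00       752.2596     1,504.5193       4,513.5578
  3       875.00       697.5054     2,092.5163       8,370.0654
  4       875.00       646.7366     2,586.9465      12,934.7325
  5       875.00       599.6631     2,998.3154      17,989.8922
  6       875.00       556.0158     3,336.0950      23,352.6649
  7    50,875.00    29,975.2888   209,827.0217   1,678,616.1733
  Σ                 34,038.7814   223,156.7261   1,747,399.7099
P = 34,038.7814.
Convexity = Σ t(t+1)·PV / [P·(1+y)²] = 1,747,399.7099 / (34,038.7814 × 1.163162) = 44.13447.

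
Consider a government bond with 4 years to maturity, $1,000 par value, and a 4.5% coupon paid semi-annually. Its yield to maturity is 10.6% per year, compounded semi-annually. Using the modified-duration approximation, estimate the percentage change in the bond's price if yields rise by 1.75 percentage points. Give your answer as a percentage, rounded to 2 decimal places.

Periodic yield y = 0.053. Modified duration first:
  t   CF        PV=CF/(1+0.053)^t    t·PV
  1        22.50        21.3675        21.3675
  2        22.50        20.2920        40.5841
  3        22.50        19.2707        57.8121
  4        22.50        18.3008        73.2030
  5        22.50        17.3796        86.8982
  6        22.50        16.5049        99.0293
  7        22.50        15.6741       109.7190
  8     1,022.50       676.4510     5,411.6081
  Σ                    805.2407     5,900.2212
P = 805.2407; D_Mac = 7.32728 half-year periods = 3.66364 yrs; D_mod = 3.66364/(1+0.053) = 3.47924 yrs.
ΔP/P ≈ -D_mod · Δy = -3.47924 × (+0.0175) = -0.060887 = -6.0887%.

-6.09%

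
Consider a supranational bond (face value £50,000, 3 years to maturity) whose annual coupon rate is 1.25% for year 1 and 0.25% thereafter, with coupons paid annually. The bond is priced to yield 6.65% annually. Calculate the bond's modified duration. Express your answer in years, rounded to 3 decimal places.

2.784 years

Periodic yield y = 0.0665. First find Macaulay duration:
  t   CF        PV=CF/(1+0.0665)^t    t·PV
  1       625.00       586.0291       586.0291
  2       125.00       109.8976       219.7952
  3    50,125.00    41,321.0935   123,963.2806
  Σ                 42,017.0202   124,769.1049
P = 42,017.0202; Macaulay duration = 124,769.1049 / 42,017.0202 = 2.96949 years.
Modified duration = D_Mac / (1 + y) = 2.96949 / 1.0665 = 2.78433 years.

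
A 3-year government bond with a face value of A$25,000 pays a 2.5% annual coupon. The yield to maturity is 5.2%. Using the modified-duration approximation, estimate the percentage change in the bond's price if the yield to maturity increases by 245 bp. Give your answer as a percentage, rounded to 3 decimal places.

Periodic yield y = 0.052. Modified duration first:
  t   CF        PV=CF/(1+0.052)^t    t·PV
  1       625.00       594.1065       594.1065
  2       625.00       564.7400     1,129.4800
  3    25,625.00    22,009.8283    66,029.4849
  Σ                 23,168.6747    67,753.0713
P = 23,168.6747; D_Mac = 2.92434 yrs; D_mod = 2.92434/(1+0.052) = 2.77979 yrs.
ΔP/P ≈ -D_mod · Δy = -2.77979 × (+0.0245) = -0.068105 = -6.8105%.

-6.810%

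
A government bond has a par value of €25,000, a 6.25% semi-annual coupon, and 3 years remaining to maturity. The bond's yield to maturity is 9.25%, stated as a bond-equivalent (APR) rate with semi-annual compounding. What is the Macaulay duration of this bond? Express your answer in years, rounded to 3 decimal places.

2.771 years

Periodic yield y = 0.04625. Discount each cash flow and weight by its period:
  t   CF        PV=CF/(1+0.04625)^t    t·PV
  1       781.25       746.7145       746.7145
  2       781.25       713.7056     1,427.4111
  3       781.25       682.1559     2,046.4676
  4       781.25       652.0008     2,608.0033
  5       781.25       623.1788     3,115.8940
  6    25,781.25    19,655.8190   117,934.9140
  Σ                 23,073.5745   127,879.4045
Price P = Σ PV = 23,073.5745.
Macaulay duration = Σ(t·PV) / P = 127,879.4045 / 23,073.5745 = 5.54225 half-year periods.
In years: 5.54225 / 2 = 2.77112 years.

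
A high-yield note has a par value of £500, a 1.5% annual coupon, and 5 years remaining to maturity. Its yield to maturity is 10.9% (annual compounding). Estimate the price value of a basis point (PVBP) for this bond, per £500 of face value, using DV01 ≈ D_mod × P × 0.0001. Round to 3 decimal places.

Periodic yield y = 0.109.
  t   CF        PV=CF/(1+0.109)^t    t·PV
  1         7.50         6.7628         6.7628
  2         7.50         6.0982        12.1963
  3         7.50         5.4988        16.4964
  4         7.50         4.9583        19.8333
  5       507.50       302.5369     1,512.6844
  Σ                    325.8550     1,567.9732
P = 325.8550; D_Mac = 4.81187 yrs; D_mod = 4.33893 yrs.
DV01 ≈ 4.33893 × 325.8550 × 0.0001 = 0.141386.

£0.141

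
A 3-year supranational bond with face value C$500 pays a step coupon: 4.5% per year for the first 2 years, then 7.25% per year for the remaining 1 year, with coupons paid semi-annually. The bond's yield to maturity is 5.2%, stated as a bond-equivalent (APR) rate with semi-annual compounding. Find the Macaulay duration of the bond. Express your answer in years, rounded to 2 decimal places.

2.84 years

Periodic yield y = 0.026. Discount each cash flow and weight by its period:
  t   CF        PV=CF/(1+0.026)^t    t·PV
  1       11.250        10.9649        10.9649
  2       11.250        10.6870        21.3741
  3       11.250        10.4162        31.2487
  4       11.250        10.1523        40.6091
  5       18.125        15.9419        79.7097
  6      518.125       444.1712     2,665.0271
  Σ                    502.3336     2,848.9336
Price P = Σ PV = 502.3336.
Macaulay duration = Σ(t·PV) / P = 2,848.9336 / 502.3336 = 5.67140 half-year periods.
In years: 5.67140 / 2 = 2.83570 years.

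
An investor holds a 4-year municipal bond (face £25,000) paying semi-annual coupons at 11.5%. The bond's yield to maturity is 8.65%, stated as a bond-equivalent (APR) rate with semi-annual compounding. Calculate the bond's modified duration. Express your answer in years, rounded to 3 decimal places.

3.212 years

Periodic yield y = 0.04325. First find Macaulay duration:
  t   CF        PV=CF/(1+0.04325)^t    t·PV
  1     1,437.50     1,377.9056     1,377.9056
  2     1,437.50     1,320.7818     2,641.5635
  3     1,437.50     1,266.0261     3,798.0784
  4     1,437.50     1,213.5405     4,854.1621
  5     1,437.50     1,163.2308     5,816.1539
  6     1,437.50     1,115.0067     6,690.0404
  7     1,437.50     1,068.7819     7,481.4735
  8    26,437.50    18,841.4029   150,731.2236
  Σ                 27,366.6764   183,390.6010
P = 27,366.6764; Macaulay duration = 183,390.6010 / 27,366.6764 = 6.70124 half-year periods = 3.35062 years.
Modified duration = D_Mac / (1 + y) = 3.35062 / 1.04325 = 3.21171 years.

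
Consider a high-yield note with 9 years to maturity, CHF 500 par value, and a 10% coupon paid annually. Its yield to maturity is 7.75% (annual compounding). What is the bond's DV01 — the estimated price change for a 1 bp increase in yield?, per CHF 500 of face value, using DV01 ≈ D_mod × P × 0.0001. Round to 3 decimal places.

Periodic yield y = 0.0775.
  t   CF        PV=CF/(1+0.0775)^t    t·PV
  1        50.00        46.4037        46.4037
  2        50.00        43.0661        86.1322
  3        50.00        39.9685       119.9056
  4        50.00        37.0938       148.3751
  5        50.00        34.4258       172.1288
  6        50.00        31.9497       191.6980
  7        50.00        29.6517       207.5616
  8        50.00        27.5189       220.1516
  9       550.00       280.9359     2,528.4228
  Σ                    571.0140     3,720.7793
P = 571.0140; D_Mac = 6.51609 yrs; D_mod = 6.04742 yrs.
DV01 ≈ 6.04742 × 571.0140 × 0.0001 = 0.345316.

CHF 0.345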